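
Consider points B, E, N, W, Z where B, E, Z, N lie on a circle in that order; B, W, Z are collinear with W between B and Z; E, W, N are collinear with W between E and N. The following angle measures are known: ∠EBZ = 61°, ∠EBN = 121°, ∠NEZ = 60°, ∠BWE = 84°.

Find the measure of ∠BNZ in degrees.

∠BNZ = 85°

1. ∠ENZ = 61°  [same arc EZ]
2. ∠NBZ = 60°  [same arc ZN]
3. ∠NWZ = 84°  [vertical angles at W]
4. ∠BZN = 35°  [△ZWN]
5. ∠BNZ = 85°  [△BZN]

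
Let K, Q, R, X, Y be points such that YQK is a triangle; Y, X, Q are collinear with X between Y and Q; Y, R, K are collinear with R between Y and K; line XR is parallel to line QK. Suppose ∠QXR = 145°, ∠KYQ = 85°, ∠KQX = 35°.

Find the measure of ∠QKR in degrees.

1. ∠KQY = 35°  [X on ray QY]
2. ∠QKY = 60°  [△YQK]
3. ∠QKR = 60°  [R on ray KY]

∠QKR = 60°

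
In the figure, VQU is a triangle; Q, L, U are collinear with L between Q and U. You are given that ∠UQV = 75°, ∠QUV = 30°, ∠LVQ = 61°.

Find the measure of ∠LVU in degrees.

∠LVU = 14°

1. ∠LQV = 75°  [L on ray QU]
2. ∠LUV = 30°  [L on ray UQ]
3. ∠QLV = 44°  [△VQL]
4. ∠ULV = 136°  [linear pair at L on QU]
5. ∠LVU = 14°  [△VLU]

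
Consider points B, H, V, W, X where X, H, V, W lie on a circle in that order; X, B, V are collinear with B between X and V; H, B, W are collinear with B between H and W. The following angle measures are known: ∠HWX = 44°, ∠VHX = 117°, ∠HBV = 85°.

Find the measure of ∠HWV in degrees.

∠HWV = 19°

1. ∠HVX = 44°  [same arc XH]
2. ∠HXV = 19°  [△XHV]
3. ∠HWV = 19°  [same arc HV]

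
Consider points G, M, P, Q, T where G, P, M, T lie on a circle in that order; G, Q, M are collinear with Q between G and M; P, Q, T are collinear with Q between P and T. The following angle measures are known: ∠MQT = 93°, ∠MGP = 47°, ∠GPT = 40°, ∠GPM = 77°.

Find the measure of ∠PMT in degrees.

1. ∠GQP = 93°  [vertical angles at Q]
2. ∠MTP = 47°  [same arc PM]
3. ∠GMP = 56°  [△GPM]
4. ∠MQP = 87°  [linear pair at Q on GM]
5. ∠MPT = 37°  [△PQM]
6. ∠PMT = 96°  [△PMT]

∠PMT = 96°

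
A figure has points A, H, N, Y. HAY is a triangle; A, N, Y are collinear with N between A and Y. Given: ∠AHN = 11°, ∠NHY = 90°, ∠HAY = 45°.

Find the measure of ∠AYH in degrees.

∠AYH = 34°

1. ∠HAN = 45°  [N on ray AY]
2. ∠ANH = 124°  [△HAN]
3. ∠HNY = 56°  [linear pair at N on AY]
4. ∠HYN = 34°  [△HNY]
5. ∠AYH = 34°  [N on ray YA]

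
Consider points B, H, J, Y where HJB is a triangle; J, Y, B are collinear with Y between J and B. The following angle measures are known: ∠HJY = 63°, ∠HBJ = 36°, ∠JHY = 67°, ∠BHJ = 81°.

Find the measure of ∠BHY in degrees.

∠BHY = 14°

1. ∠HYJ = 50°  [△HJY]
2. ∠HBY = 36°  [Y on ray BJ]
3. ∠BYH = 130°  [linear pair at Y on JB]
4. ∠BHY = 14°  [△HYB]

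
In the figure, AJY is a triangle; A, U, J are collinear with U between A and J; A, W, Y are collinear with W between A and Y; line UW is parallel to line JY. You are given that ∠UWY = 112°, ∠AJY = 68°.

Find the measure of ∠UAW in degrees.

∠UAW = 44°

1. ∠AWU = 68°  [linear pair at W on AY]
2. ∠AUW = 68°  [UW∥JY, corresponding at U]
3. ∠UAW = 44°  [△AUW]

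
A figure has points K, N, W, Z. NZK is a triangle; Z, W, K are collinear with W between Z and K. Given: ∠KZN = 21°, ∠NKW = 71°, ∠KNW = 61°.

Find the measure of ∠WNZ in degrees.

1. ∠NZW = 21°  [W on ray ZK]
2. ∠KWN = 48°  [△NWK]
3. ∠NWZ = 132°  [linear pair at W on ZK]
4. ∠WNZ = 27°  [△NZW]

∠WNZ = 27°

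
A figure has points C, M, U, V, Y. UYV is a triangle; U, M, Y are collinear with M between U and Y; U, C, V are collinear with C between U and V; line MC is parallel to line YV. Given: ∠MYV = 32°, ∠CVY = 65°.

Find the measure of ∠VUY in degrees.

1. ∠UYV = 32°  [M on ray YU]
2. ∠UVY = 65°  [C on ray VU]
3. ∠VUY = 83°  [△UYV]

∠VUY = 83°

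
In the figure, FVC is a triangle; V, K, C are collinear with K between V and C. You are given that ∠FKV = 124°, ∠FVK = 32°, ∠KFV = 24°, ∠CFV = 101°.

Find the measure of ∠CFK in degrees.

∠CFK = 77°

1. ∠CKF = 56°  [linear pair at K on VC]
2. ∠CVF = 32°  [K on ray VC]
3. ∠FCV = 47°  [△FVC]
4. ∠FCK = 47°  [K on ray CV]
5. ∠CFK = 77°  [△FKC]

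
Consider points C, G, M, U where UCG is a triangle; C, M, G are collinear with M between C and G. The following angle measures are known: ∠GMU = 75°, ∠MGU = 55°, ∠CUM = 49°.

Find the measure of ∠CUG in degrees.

1. ∠CMU = 105°  [linear pair at M on CG]
2. ∠CGU = 55°  [M on ray GC]
3. ∠MCU = 26°  [△UCM]
4. ∠GCU = 26°  [M on ray CG]
5. ∠CUG = 99°  [△UCG]

∠CUG = 99°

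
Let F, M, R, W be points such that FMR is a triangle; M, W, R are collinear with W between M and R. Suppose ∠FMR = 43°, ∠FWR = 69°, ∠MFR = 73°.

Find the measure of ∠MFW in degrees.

∠MFW = 26°

1. ∠FMW = 43°  [W on ray MR]
2. ∠FWM = 111°  [linear pair at W on MR]
3. ∠MFW = 26°  [△FMW]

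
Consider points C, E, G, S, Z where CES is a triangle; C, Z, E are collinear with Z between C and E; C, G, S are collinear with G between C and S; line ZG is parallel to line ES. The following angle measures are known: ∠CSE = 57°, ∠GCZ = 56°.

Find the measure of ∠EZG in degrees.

∠EZG = 113°

1. ∠CGZ = 57°  [ZG∥ES, corresponding at G]
2. ∠CZG = 67°  [△CZG]
3. ∠EZG = 113°  [linear pair at Z on CE]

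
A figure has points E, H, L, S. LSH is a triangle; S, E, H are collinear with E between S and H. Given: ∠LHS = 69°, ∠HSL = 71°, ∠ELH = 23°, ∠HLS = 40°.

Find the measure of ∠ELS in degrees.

∠ELS = 17°

1. ∠EHL = 69°  [E on ray HS]
2. ∠ESL = 71°  [E on ray SH]
3. ∠HEL = 88°  [△LEH]
4. ∠LES = 92°  [linear pair at E on SH]
5. ∠ELS = 17°  [△LSE]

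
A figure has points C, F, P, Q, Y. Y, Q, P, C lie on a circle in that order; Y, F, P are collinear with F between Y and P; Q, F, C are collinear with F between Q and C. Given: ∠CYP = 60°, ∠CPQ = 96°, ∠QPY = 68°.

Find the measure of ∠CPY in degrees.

1. ∠CYQ = 84°  [cyclic YQPC, opposite ∠Y+∠P]
2. ∠QCY = 68°  [same arc YQ]
3. ∠CQY = 28°  [△YQC]
4. ∠CPY = 28°  [same arc YC]

∠CPY = 28°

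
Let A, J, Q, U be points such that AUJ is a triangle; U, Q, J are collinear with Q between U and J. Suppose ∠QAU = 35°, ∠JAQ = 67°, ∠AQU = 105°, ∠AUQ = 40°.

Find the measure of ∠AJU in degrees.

1. ∠AQJ = 75°  [linear pair at Q on UJ]
2. ∠AJQ = 38°  [△AQJ]
3. ∠AJU = 38°  [Q on ray JU]

∠AJU = 38°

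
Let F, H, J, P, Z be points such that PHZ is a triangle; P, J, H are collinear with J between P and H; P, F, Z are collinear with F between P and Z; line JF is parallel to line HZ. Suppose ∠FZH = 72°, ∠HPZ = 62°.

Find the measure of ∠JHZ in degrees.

∠JHZ = 46°

1. ∠HZP = 72°  [F on ray ZP]
2. ∠PHZ = 46°  [△PHZ]
3. ∠JHZ = 46°  [J on ray HP]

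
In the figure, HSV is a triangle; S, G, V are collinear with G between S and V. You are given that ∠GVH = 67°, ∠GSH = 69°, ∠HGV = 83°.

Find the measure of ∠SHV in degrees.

1. ∠HVS = 67°  [G on ray VS]
2. ∠HSV = 69°  [G on ray SV]
3. ∠SHV = 44°  [△HSV]

∠SHV = 44°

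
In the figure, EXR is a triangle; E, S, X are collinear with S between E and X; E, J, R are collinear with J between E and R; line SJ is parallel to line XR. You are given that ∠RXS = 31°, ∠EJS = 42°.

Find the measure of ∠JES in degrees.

∠JES = 107°

1. ∠EXR = 31°  [S on ray XE]
2. ∠ERX = 42°  [SJ∥XR, corresponding at J]
3. ∠REX = 107°  [△EXR]
4. ∠JES = 107°  [S on EX, J on ER]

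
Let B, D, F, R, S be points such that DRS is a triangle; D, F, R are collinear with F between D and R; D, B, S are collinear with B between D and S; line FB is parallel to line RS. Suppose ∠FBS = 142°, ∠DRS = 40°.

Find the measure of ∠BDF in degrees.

1. ∠DBF = 38°  [linear pair at B on DS]
2. ∠BFD = 40°  [FB∥RS, corresponding at F]
3. ∠BDF = 102°  [△DFB]

∠BDF = 102°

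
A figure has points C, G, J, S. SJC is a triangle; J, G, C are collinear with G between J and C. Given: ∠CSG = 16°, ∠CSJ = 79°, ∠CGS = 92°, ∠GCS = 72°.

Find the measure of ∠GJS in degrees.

1. ∠JCS = 72°  [G on ray CJ]
2. ∠CJS = 29°  [△SJC]
3. ∠GJS = 29°  [G on ray JC]

∠GJS = 29°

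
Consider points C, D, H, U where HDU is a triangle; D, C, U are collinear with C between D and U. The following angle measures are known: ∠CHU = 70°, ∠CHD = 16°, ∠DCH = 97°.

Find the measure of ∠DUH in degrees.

1. ∠HCU = 83°  [linear pair at C on DU]
2. ∠CUH = 27°  [△HCU]
3. ∠DUH = 27°  [C on ray UD]

∠DUH = 27°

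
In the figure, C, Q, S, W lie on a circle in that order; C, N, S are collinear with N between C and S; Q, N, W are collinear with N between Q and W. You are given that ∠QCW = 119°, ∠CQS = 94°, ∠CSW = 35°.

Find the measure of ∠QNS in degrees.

1. ∠CWS = 86°  [cyclic CQSW, opposite ∠Q+∠W]
2. ∠CQW = 35°  [same arc CW]
3. ∠SCW = 59°  [△CSW]
4. ∠CWQ = 26°  [△CQW]
5. ∠SQW = 59°  [same arc SW]
6. ∠CSQ = 26°  [same arc CQ]
7. ∠QNS = 95°  [△QNS]

∠QNS = 95°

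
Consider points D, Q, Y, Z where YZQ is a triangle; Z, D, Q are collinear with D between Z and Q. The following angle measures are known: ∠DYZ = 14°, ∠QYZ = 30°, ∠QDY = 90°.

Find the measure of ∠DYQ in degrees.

∠DYQ = 16°

1. ∠YDZ = 90°  [linear pair at D on ZQ]
2. ∠DZY = 76°  [△YZD]
3. ∠QZY = 76°  [D on ray ZQ]
4. ∠YQZ = 74°  [△YZQ]
5. ∠DQY = 74°  [D on ray QZ]
6. ∠DYQ = 16°  [△YDQ]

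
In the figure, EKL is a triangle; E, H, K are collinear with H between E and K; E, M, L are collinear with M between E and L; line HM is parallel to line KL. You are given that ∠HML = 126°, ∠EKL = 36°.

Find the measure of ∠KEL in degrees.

1. ∠EMH = 54°  [linear pair at M on EL]
2. ∠EHM = 36°  [HM∥KL, corresponding at H]
3. ∠HEM = 90°  [△EHM]
4. ∠KEL = 90°  [H on EK, M on EL]

∠KEL = 90°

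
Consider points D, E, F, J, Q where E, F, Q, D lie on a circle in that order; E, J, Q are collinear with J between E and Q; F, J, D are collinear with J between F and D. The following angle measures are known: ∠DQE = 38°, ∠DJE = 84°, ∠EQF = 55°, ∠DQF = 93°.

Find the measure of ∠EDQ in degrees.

1. ∠EDF = 55°  [same arc EF]
2. ∠DEQ = 41°  [△EJD]
3. ∠EDQ = 101°  [△EQD]

∠EDQ = 101°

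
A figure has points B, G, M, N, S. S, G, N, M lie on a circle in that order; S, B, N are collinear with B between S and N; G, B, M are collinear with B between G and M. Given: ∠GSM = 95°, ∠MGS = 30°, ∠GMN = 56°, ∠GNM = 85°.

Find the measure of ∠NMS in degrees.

∠NMS = 111°

1. ∠GMS = 55°  [△SGM]
2. ∠GSN = 56°  [same arc GN]
3. ∠GNS = 55°  [same arc SG]
4. ∠NGS = 69°  [△SGN]
5. ∠NMS = 111°  [cyclic SGNM, opposite ∠G+∠M]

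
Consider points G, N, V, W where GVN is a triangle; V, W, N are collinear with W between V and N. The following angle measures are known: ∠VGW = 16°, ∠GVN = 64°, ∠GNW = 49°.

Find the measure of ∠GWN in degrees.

1. ∠GVW = 64°  [W on ray VN]
2. ∠GWV = 100°  [△GVW]
3. ∠GWN = 80°  [linear pair at W on VN]

∠GWN = 80°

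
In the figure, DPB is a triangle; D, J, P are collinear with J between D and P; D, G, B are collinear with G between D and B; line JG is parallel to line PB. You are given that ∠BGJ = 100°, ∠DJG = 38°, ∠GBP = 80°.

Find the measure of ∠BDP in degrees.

∠BDP = 62°

1. ∠DGJ = 80°  [linear pair at G on DB]
2. ∠GDJ = 62°  [△DJG]
3. ∠BDP = 62°  [J on DP, G on DB]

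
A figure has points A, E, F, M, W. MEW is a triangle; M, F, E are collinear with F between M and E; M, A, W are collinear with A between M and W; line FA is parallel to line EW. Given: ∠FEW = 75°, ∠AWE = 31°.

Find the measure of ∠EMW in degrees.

1. ∠MEW = 75°  [F on ray EM]
2. ∠EWM = 31°  [A on ray WM]
3. ∠EMW = 74°  [△MEW]

∠EMW = 74°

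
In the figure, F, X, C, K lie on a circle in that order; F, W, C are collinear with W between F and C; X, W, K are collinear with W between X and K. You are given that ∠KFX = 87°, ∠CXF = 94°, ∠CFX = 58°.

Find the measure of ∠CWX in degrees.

∠CWX = 123°

1. ∠KCX = 93°  [cyclic FXCK, opposite ∠F+∠C]
2. ∠FCX = 28°  [△FXC]
3. ∠CKX = 58°  [same arc XC]
4. ∠CXK = 29°  [△XCK]
5. ∠CWX = 123°  [△XWC]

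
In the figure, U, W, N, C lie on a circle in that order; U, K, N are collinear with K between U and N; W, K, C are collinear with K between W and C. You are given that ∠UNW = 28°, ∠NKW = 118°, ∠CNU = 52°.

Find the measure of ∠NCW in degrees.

∠NCW = 66°

1. ∠CKU = 118°  [vertical angles at K]
2. ∠CKN = 62°  [linear pair at K on UN]
3. ∠NCW = 66°  [△NKC]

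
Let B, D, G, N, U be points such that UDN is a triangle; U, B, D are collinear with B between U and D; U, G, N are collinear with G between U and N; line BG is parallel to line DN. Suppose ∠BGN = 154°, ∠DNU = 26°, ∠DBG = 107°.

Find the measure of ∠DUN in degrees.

1. ∠BGU = 26°  [linear pair at G on UN]
2. ∠GBU = 73°  [linear pair at B on UD]
3. ∠BUG = 81°  [△UBG]
4. ∠DUN = 81°  [B on UD, G on UN]

∠DUN = 81°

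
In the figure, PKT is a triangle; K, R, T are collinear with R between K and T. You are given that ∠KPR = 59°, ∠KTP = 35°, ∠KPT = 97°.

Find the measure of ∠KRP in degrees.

1. ∠PKT = 48°  [△PKT]
2. ∠PKR = 48°  [R on ray KT]
3. ∠KRP = 73°  [△PKR]

∠KRP = 73°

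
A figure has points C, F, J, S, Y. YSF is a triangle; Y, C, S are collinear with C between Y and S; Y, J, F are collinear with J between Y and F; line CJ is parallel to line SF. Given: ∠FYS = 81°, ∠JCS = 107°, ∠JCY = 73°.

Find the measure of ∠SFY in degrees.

1. ∠CYJ = 81°  [C on YS, J on YF]
2. ∠CJY = 26°  [△YCJ]
3. ∠SFY = 26°  [CJ∥SF, corresponding at J]

∠SFY = 26°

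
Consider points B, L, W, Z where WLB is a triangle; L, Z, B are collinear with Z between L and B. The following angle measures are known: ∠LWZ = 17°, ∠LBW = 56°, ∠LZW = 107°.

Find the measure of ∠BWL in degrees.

1. ∠WLZ = 56°  [△WLZ]
2. ∠BLW = 56°  [Z on ray LB]
3. ∠BWL = 68°  [△WLB]

∠BWL = 68°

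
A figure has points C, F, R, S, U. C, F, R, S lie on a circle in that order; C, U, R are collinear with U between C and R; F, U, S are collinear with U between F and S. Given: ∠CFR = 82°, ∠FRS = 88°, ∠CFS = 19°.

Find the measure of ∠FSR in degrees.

1. ∠CSR = 98°  [cyclic CFRS, opposite ∠F+∠S]
2. ∠CRS = 19°  [same arc CS]
3. ∠RCS = 63°  [△CRS]
4. ∠RFS = 63°  [same arc RS]
5. ∠FSR = 29°  [△FRS]

∠FSR = 29°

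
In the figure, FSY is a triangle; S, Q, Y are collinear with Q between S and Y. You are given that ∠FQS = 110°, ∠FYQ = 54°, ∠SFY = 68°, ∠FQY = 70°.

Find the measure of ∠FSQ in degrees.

1. ∠FYS = 54°  [Q on ray YS]
2. ∠FSY = 58°  [△FSY]
3. ∠FSQ = 58°  [Q on ray SY]

∠FSQ = 58°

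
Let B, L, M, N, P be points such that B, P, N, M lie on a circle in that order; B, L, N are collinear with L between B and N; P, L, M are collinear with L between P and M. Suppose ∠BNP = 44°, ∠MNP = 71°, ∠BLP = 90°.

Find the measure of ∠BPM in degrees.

1. ∠BMP = 44°  [same arc BP]
2. ∠MBP = 109°  [cyclic BPNM, opposite ∠B+∠N]
3. ∠BPM = 27°  [△BPM]

∠BPM = 27°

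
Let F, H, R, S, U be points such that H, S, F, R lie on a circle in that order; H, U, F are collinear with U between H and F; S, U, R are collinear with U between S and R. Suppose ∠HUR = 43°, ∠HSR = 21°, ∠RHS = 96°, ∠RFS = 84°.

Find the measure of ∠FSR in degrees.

1. ∠FUR = 137°  [linear pair at U on HF]
2. ∠HFR = 21°  [same arc HR]
3. ∠FRS = 22°  [△FUR]
4. ∠FSR = 74°  [△SFR]

∠FSR = 74°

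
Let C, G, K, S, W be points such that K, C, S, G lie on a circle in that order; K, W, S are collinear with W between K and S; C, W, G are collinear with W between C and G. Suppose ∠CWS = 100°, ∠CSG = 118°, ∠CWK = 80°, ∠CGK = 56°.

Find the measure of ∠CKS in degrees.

1. ∠CKG = 62°  [cyclic KCSG, opposite ∠K+∠S]
2. ∠GCK = 62°  [△KCG]
3. ∠CKS = 38°  [△KWC]

∠CKS = 38°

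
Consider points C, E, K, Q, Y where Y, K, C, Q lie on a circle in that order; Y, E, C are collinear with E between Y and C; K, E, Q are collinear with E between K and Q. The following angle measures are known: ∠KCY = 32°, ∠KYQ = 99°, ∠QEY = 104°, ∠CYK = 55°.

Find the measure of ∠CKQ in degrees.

∠CKQ = 44°

1. ∠KCQ = 81°  [cyclic YKCQ, opposite ∠Y+∠C]
2. ∠CQK = 55°  [same arc KC]
3. ∠CKQ = 44°  [△KCQ]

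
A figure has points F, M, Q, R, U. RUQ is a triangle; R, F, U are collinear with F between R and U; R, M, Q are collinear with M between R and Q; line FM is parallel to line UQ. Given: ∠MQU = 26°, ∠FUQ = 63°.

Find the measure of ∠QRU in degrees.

∠QRU = 91°

1. ∠RQU = 26°  [M on ray QR]
2. ∠QUR = 63°  [F on ray UR]
3. ∠QRU = 91°  [△RUQ]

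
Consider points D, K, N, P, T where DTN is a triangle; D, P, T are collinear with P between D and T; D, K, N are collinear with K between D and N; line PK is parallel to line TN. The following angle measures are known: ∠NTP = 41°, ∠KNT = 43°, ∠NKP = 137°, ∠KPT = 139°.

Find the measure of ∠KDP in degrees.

1. ∠DKP = 43°  [linear pair at K on DN]
2. ∠DPK = 41°  [linear pair at P on DT]
3. ∠KDP = 96°  [△DPK]

∠KDP = 96°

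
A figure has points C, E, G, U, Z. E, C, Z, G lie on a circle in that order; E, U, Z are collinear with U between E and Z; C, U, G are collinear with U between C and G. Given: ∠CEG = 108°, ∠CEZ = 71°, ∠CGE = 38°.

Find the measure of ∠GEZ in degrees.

∠GEZ = 37°

1. ∠CZG = 72°  [cyclic ECZG, opposite ∠E+∠Z]
2. ∠CGZ = 71°  [same arc CZ]
3. ∠GCZ = 37°  [△CZG]
4. ∠GEZ = 37°  [same arc ZG]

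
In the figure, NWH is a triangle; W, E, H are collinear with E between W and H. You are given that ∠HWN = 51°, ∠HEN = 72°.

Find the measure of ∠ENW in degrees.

1. ∠EWN = 51°  [E on ray WH]
2. ∠NEW = 108°  [linear pair at E on WH]
3. ∠ENW = 21°  [△NWE]

∠ENW = 21°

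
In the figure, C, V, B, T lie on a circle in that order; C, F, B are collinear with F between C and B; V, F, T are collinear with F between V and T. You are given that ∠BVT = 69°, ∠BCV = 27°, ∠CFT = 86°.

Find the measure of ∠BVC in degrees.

1. ∠BFV = 86°  [vertical angles at F]
2. ∠CBV = 25°  [△VFB]
3. ∠BVC = 128°  [△CVB]

∠BVC = 128°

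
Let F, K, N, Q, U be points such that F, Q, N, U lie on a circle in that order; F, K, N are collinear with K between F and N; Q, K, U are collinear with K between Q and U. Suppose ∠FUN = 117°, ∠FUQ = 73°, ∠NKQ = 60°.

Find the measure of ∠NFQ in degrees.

∠NFQ = 44°

1. ∠FQN = 63°  [cyclic FQNU, opposite ∠Q+∠U]
2. ∠FNQ = 73°  [same arc FQ]
3. ∠NFQ = 44°  [△FQN]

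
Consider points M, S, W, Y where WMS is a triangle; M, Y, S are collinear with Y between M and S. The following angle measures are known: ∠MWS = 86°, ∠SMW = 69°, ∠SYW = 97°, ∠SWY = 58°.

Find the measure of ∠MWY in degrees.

1. ∠WMY = 69°  [Y on ray MS]
2. ∠MYW = 83°  [linear pair at Y on MS]
3. ∠MWY = 28°  [△WMY]

∠MWY = 28°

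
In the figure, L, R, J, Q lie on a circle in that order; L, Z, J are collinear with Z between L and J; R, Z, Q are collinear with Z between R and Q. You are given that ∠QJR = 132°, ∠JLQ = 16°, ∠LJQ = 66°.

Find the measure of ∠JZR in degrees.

∠JZR = 98°

1. ∠QLR = 48°  [cyclic LRJQ, opposite ∠L+∠J]
2. ∠JRQ = 16°  [same arc JQ]
3. ∠LRQ = 66°  [same arc LQ]
4. ∠LQR = 66°  [△LRQ]
5. ∠LJR = 66°  [same arc LR]
6. ∠JZR = 98°  [△RZJ]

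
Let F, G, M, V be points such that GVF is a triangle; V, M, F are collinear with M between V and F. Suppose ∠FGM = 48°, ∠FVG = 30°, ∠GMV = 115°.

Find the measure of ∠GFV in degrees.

1. ∠FMG = 65°  [linear pair at M on VF]
2. ∠GFM = 67°  [△GMF]
3. ∠GFV = 67°  [M on ray FV]

∠GFV = 67°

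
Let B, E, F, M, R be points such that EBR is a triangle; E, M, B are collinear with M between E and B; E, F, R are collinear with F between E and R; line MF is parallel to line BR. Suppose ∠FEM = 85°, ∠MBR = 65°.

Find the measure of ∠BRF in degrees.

1. ∠BER = 85°  [M on EB, F on ER]
2. ∠EBR = 65°  [M on ray BE]
3. ∠BRE = 30°  [△EBR]
4. ∠BRF = 30°  [F on ray RE]

∠BRF = 30°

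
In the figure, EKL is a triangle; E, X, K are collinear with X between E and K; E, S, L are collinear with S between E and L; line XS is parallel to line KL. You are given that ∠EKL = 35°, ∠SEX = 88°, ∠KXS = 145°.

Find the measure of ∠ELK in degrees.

1. ∠EXS = 35°  [XS∥KL, corresponding at X]
2. ∠ESX = 57°  [△EXS]
3. ∠ELK = 57°  [XS∥KL, corresponding at S]

∠ELK = 57°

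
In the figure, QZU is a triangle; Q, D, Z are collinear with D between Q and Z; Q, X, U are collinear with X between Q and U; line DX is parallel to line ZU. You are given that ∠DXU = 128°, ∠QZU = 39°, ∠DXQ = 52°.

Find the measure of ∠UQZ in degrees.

∠UQZ = 89°

1. ∠QDX = 39°  [DX∥ZU, corresponding at D]
2. ∠DQX = 89°  [△QDX]
3. ∠UQZ = 89°  [D on QZ, X on QU]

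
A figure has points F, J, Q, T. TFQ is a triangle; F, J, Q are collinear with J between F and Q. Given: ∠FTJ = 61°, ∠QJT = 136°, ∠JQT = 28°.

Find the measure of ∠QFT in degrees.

1. ∠FJT = 44°  [linear pair at J on FQ]
2. ∠JFT = 75°  [△TFJ]
3. ∠QFT = 75°  [J on ray FQ]

∠QFT = 75°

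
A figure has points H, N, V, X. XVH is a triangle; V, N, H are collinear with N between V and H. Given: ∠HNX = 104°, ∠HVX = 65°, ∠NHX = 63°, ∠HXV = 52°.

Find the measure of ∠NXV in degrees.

∠NXV = 39°

1. ∠VNX = 76°  [linear pair at N on VH]
2. ∠NVX = 65°  [N on ray VH]
3. ∠NXV = 39°  [△XVN]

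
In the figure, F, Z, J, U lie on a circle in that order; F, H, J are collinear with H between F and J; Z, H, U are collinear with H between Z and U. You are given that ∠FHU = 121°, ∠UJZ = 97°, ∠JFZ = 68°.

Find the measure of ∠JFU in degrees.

1. ∠JUZ = 68°  [same arc ZJ]
2. ∠JZU = 15°  [△ZJU]
3. ∠JFU = 15°  [same arc JU]

∠JFU = 15°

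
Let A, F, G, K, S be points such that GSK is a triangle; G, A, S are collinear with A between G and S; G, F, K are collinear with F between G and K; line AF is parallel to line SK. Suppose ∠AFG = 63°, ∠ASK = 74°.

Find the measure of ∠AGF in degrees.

∠AGF = 43°

1. ∠GKS = 63°  [AF∥SK, corresponding at F]
2. ∠GSK = 74°  [A on ray SG]
3. ∠KGS = 43°  [△GSK]
4. ∠AGF = 43°  [A on GS, F on GK]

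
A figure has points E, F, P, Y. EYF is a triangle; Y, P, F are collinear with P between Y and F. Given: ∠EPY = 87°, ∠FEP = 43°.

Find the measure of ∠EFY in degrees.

1. ∠EPF = 93°  [linear pair at P on YF]
2. ∠EFP = 44°  [△EPF]
3. ∠EFY = 44°  [P on ray FY]

∠EFY = 44°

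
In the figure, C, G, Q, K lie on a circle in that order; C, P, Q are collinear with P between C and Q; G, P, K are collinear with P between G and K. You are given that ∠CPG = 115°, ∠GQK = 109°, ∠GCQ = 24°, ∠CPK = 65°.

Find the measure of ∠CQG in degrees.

∠CQG = 68°

1. ∠CGK = 41°  [△CPG]
2. ∠GCK = 71°  [cyclic CGQK, opposite ∠C+∠Q]
3. ∠CKG = 68°  [△CGK]
4. ∠CQG = 68°  [same arc CG]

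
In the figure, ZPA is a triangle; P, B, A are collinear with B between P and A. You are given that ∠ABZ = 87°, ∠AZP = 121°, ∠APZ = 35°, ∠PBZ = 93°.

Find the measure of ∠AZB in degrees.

1. ∠PAZ = 24°  [△ZPA]
2. ∠BAZ = 24°  [B on ray AP]
3. ∠AZB = 69°  [△ZBA]

∠AZB = 69°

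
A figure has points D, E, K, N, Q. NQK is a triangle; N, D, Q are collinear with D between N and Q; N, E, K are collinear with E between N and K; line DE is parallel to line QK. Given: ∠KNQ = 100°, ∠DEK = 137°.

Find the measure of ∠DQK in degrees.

∠DQK = 37°

1. ∠DNE = 100°  [D on NQ, E on NK]
2. ∠DEN = 43°  [linear pair at E on NK]
3. ∠EDN = 37°  [△NDE]
4. ∠EDQ = 143°  [linear pair at D on NQ]
5. ∠DQK = 37°  [DE∥QK, co-interior at Q–D]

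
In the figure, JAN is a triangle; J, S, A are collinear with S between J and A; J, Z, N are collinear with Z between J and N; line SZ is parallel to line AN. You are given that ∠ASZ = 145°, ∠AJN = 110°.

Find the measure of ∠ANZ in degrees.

1. ∠JSZ = 35°  [linear pair at S on JA]
2. ∠SJZ = 110°  [S on JA, Z on JN]
3. ∠JZS = 35°  [△JSZ]
4. ∠NZS = 145°  [linear pair at Z on JN]
5. ∠ANZ = 35°  [SZ∥AN, co-interior at N–Z]

∠ANZ = 35°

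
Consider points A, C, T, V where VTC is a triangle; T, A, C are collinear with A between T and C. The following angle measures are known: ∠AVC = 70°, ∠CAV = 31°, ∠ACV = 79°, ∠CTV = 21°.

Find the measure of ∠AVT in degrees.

1. ∠TAV = 149°  [linear pair at A on TC]
2. ∠ATV = 21°  [A on ray TC]
3. ∠AVT = 10°  [△VTA]

∠AVT = 10°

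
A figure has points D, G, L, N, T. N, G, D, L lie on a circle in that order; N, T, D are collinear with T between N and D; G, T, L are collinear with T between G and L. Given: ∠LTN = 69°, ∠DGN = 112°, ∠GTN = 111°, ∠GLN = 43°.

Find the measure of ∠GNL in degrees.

∠GNL = 93°

1. ∠DNL = 68°  [△NTL]
2. ∠DLN = 68°  [cyclic NGDL, opposite ∠G+∠L]
3. ∠LDN = 44°  [△NDL]
4. ∠LGN = 44°  [same arc NL]
5. ∠GNL = 93°  [△NGL]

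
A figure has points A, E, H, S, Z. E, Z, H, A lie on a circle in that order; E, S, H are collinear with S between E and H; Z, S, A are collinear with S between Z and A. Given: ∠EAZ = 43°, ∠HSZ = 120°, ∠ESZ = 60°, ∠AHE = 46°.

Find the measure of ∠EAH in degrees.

∠EAH = 117°

1. ∠ASE = 120°  [vertical angles at S]
2. ∠AEH = 17°  [△ESA]
3. ∠EAH = 117°  [△EHA]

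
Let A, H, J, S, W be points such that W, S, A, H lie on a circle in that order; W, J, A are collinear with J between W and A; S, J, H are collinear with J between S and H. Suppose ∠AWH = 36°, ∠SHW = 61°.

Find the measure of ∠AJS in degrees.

∠AJS = 83°

1. ∠ASH = 36°  [same arc AH]
2. ∠SAW = 61°  [same arc WS]
3. ∠AJS = 83°  [△SJA]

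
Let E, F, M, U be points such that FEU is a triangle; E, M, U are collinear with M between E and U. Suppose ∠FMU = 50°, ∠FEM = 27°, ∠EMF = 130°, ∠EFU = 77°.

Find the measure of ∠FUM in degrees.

∠FUM = 76°

1. ∠FEU = 27°  [M on ray EU]
2. ∠EUF = 76°  [△FEU]
3. ∠FUM = 76°  [M on ray UE]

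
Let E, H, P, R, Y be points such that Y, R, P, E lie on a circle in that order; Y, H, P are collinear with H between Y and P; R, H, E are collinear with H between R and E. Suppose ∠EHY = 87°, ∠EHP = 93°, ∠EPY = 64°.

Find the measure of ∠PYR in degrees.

∠PYR = 23°

1. ∠RHY = 93°  [vertical angles at H]
2. ∠ERY = 64°  [same arc YE]
3. ∠PYR = 23°  [△YHR]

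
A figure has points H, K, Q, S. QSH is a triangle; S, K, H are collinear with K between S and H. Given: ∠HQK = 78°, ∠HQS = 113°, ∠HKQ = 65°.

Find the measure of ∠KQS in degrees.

1. ∠KHQ = 37°  [△QKH]
2. ∠QKS = 115°  [linear pair at K on SH]
3. ∠QHS = 37°  [K on ray HS]
4. ∠HSQ = 30°  [△QSH]
5. ∠KSQ = 30°  [K on ray SH]
6. ∠KQS = 35°  [△QSK]

∠KQS = 35°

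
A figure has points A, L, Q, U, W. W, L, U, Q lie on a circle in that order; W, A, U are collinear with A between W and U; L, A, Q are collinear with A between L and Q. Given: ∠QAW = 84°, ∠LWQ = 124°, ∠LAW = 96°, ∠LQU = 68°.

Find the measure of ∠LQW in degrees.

∠LQW = 40°

1. ∠LAU = 84°  [vertical angles at A]
2. ∠LUQ = 56°  [cyclic WLUQ, opposite ∠W+∠U]
3. ∠QLU = 56°  [△LUQ]
4. ∠LUW = 40°  [△LAU]
5. ∠LQW = 40°  [same arc WL]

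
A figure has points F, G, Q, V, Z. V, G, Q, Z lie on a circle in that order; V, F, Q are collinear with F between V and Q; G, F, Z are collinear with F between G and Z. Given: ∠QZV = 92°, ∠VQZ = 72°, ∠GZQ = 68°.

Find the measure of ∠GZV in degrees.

1. ∠QGV = 88°  [cyclic VGQZ, opposite ∠G+∠Z]
2. ∠GVQ = 68°  [same arc GQ]
3. ∠GQV = 24°  [△VGQ]
4. ∠GZV = 24°  [same arc VG]

∠GZV = 24°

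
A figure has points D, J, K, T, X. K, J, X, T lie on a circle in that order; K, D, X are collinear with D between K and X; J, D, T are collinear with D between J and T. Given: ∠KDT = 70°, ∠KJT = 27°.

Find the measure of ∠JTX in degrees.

1. ∠TDX = 110°  [linear pair at D on KX]
2. ∠KXT = 27°  [same arc KT]
3. ∠JTX = 43°  [△XDT]

∠JTX = 43°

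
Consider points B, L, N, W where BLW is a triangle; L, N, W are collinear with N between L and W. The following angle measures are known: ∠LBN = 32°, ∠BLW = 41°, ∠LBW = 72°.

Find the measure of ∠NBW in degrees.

1. ∠BWL = 67°  [△BLW]
2. ∠BLN = 41°  [N on ray LW]
3. ∠BWN = 67°  [N on ray WL]
4. ∠BNL = 107°  [△BLN]
5. ∠BNW = 73°  [linear pair at N on LW]
6. ∠NBW = 40°  [△BNW]

∠NBW = 40°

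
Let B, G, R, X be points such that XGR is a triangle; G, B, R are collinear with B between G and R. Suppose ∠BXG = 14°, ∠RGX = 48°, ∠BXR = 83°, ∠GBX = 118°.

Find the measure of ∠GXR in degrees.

1. ∠RBX = 62°  [linear pair at B on GR]
2. ∠BRX = 35°  [△XBR]
3. ∠GRX = 35°  [B on ray RG]
4. ∠GXR = 97°  [△XGR]

∠GXR = 97°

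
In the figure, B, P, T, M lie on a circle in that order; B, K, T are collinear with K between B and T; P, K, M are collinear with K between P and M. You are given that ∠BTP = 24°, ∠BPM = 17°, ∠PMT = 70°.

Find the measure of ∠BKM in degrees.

1. ∠BTM = 17°  [same arc BM]
2. ∠MKT = 93°  [△TKM]
3. ∠BKM = 87°  [linear pair at K on BT]

∠BKM = 87°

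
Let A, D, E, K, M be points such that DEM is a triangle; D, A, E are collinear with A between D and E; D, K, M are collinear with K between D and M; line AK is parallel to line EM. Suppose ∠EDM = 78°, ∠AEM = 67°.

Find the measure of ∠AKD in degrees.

1. ∠DEM = 67°  [A on ray ED]
2. ∠DME = 35°  [△DEM]
3. ∠AKD = 35°  [AK∥EM, corresponding at K]

∠AKD = 35°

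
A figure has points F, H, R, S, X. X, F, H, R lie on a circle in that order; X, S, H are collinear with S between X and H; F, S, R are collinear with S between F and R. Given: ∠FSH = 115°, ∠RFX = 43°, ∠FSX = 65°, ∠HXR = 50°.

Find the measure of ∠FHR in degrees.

∠FHR = 58°

1. ∠RHX = 43°  [same arc XR]
2. ∠HSR = 65°  [vertical angles at S]
3. ∠HFR = 50°  [same arc HR]
4. ∠FRH = 72°  [△HSR]
5. ∠FHR = 58°  [△FHR]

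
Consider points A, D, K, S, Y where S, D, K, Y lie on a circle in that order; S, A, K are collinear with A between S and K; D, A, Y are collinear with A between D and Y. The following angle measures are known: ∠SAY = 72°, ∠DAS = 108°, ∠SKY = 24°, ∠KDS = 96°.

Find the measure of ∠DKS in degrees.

1. ∠SDY = 24°  [same arc SY]
2. ∠DSK = 48°  [△SAD]
3. ∠DKS = 36°  [△SDK]

∠DKS = 36°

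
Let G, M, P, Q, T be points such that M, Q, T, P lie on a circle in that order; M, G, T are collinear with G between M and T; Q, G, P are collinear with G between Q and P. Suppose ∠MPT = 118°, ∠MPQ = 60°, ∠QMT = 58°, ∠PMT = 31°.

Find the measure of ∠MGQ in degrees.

∠MGQ = 91°

1. ∠MTP = 31°  [△MTP]
2. ∠MQP = 31°  [same arc MP]
3. ∠MGQ = 91°  [△MGQ]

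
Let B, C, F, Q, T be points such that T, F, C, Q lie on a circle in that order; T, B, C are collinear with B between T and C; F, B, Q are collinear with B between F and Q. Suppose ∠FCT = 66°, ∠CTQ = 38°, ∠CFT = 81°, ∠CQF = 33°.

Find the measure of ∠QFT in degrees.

1. ∠CQT = 99°  [cyclic TFCQ, opposite ∠F+∠Q]
2. ∠QCT = 43°  [△TCQ]
3. ∠QFT = 43°  [same arc TQ]

∠QFT = 43°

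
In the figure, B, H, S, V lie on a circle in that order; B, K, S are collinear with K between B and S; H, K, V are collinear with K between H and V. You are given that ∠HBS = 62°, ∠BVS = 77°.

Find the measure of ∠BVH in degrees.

1. ∠BHS = 103°  [cyclic BHSV, opposite ∠H+∠V]
2. ∠BSH = 15°  [△BHS]
3. ∠BVH = 15°  [same arc BH]

∠BVH = 15°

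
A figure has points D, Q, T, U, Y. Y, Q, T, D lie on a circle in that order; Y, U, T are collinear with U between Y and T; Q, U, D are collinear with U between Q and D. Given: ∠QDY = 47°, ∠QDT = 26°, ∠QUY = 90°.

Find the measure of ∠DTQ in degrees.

∠DTQ = 111°

1. ∠QTY = 47°  [same arc YQ]
2. ∠QUT = 90°  [linear pair at U on YT]
3. ∠DQT = 43°  [△QUT]
4. ∠DTQ = 111°  [△QTD]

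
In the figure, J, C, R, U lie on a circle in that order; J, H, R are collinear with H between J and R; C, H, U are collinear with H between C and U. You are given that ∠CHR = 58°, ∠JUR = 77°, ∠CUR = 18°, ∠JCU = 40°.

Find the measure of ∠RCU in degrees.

1. ∠JCR = 103°  [cyclic JCRU, opposite ∠C+∠U]
2. ∠CJR = 18°  [same arc CR]
3. ∠CRJ = 59°  [△JCR]
4. ∠RCU = 63°  [△CHR]

∠RCU = 63°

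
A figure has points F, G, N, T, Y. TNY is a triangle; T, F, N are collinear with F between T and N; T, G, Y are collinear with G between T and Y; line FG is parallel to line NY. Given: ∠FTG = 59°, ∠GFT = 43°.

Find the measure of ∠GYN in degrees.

1. ∠FGT = 78°  [△TFG]
2. ∠FGY = 102°  [linear pair at G on TY]
3. ∠GYN = 78°  [FG∥NY, co-interior at Y–G]

∠GYN = 78°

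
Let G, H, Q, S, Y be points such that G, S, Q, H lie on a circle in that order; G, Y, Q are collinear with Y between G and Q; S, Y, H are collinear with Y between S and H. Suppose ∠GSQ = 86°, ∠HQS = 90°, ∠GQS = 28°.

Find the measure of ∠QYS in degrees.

1. ∠QGS = 66°  [△GSQ]
2. ∠QHS = 66°  [same arc SQ]
3. ∠HSQ = 24°  [△SQH]
4. ∠QYS = 128°  [△SYQ]

∠QYS = 128°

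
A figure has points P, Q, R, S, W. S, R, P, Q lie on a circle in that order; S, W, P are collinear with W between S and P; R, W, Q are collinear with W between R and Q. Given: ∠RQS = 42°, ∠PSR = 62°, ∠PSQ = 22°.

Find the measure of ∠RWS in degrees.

∠RWS = 64°

1. ∠RPS = 42°  [same arc SR]
2. ∠PRQ = 22°  [same arc PQ]
3. ∠PWR = 116°  [△RWP]
4. ∠RWS = 64°  [linear pair at W on SP]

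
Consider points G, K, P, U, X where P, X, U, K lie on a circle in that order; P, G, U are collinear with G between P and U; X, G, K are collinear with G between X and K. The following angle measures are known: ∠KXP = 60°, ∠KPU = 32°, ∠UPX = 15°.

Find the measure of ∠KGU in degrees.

∠KGU = 105°

1. ∠KUP = 60°  [same arc PK]
2. ∠UKX = 15°  [same arc XU]
3. ∠KGU = 105°  [△UGK]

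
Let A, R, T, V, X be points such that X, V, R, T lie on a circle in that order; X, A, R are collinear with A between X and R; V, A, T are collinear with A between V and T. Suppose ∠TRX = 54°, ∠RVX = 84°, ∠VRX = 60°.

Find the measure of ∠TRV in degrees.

∠TRV = 114°

1. ∠TVX = 54°  [same arc XT]
2. ∠VTX = 60°  [same arc XV]
3. ∠TXV = 66°  [△XVT]
4. ∠TRV = 114°  [cyclic XVRT, opposite ∠X+∠R]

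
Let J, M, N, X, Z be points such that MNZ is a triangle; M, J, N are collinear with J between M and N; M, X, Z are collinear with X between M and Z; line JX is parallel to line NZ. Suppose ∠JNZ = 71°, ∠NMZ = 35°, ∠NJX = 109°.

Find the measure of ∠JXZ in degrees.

∠JXZ = 106°

1. ∠MNZ = 71°  [J on ray NM]
2. ∠MZN = 74°  [△MNZ]
3. ∠JXM = 74°  [JX∥NZ, corresponding at X]
4. ∠JXZ = 106°  [linear pair at X on MZ]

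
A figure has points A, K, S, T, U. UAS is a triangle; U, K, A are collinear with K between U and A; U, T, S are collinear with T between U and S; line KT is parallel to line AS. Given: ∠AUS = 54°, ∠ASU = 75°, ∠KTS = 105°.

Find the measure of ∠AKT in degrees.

∠AKT = 129°

1. ∠SAU = 51°  [△UAS]
2. ∠TKU = 51°  [KT∥AS, corresponding at K]
3. ∠AKT = 129°  [linear pair at K on UA]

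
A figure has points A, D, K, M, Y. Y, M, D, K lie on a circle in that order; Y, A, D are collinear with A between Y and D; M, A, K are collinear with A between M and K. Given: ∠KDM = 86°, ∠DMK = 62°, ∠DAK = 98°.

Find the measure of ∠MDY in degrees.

1. ∠DYK = 62°  [same arc DK]
2. ∠KAY = 82°  [linear pair at A on YD]
3. ∠MKY = 36°  [△YAK]
4. ∠MDY = 36°  [same arc YM]

∠MDY = 36°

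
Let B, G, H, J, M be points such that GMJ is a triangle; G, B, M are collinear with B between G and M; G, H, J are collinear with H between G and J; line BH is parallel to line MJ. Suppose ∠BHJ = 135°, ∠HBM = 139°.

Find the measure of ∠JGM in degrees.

∠JGM = 94°

1. ∠BHG = 45°  [linear pair at H on GJ]
2. ∠GBH = 41°  [linear pair at B on GM]
3. ∠BGH = 94°  [△GBH]
4. ∠JGM = 94°  [B on GM, H on GJ]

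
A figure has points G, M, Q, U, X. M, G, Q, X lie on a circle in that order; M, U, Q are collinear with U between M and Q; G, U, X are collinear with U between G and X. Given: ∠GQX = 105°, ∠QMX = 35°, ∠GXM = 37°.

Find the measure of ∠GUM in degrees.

1. ∠QGX = 35°  [same arc QX]
2. ∠GQM = 37°  [same arc MG]
3. ∠GUQ = 108°  [△GUQ]
4. ∠GUM = 72°  [linear pair at U on MQ]

∠GUM = 72°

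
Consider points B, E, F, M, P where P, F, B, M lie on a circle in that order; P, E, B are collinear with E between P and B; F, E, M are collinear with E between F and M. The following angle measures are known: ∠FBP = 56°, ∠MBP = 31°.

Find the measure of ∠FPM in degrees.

1. ∠FMP = 56°  [same arc PF]
2. ∠MFP = 31°  [same arc PM]
3. ∠FPM = 93°  [△PFM]

∠FPM = 93°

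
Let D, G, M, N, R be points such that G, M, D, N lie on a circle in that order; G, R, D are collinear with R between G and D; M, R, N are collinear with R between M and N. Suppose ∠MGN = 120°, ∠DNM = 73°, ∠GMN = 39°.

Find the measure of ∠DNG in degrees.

∠DNG = 94°

1. ∠MDN = 60°  [cyclic GMDN, opposite ∠G+∠D]
2. ∠DMN = 47°  [△MDN]
3. ∠GDN = 39°  [same arc GN]
4. ∠DGN = 47°  [same arc DN]
5. ∠DNG = 94°  [△GDN]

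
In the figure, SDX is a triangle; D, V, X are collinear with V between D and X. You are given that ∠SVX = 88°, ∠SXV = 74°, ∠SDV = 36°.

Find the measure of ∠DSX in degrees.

1. ∠DXS = 74°  [V on ray XD]
2. ∠SDX = 36°  [V on ray DX]
3. ∠DSX = 70°  [△SDX]

∠DSX = 70°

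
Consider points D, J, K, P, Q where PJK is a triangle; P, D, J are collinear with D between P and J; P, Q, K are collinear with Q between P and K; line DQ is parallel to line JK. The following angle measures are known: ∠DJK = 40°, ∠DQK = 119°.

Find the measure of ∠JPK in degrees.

1. ∠KJP = 40°  [D on ray JP]
2. ∠DQP = 61°  [linear pair at Q on PK]
3. ∠PDQ = 40°  [DQ∥JK, corresponding at D]
4. ∠DPQ = 79°  [△PDQ]
5. ∠JPK = 79°  [D on PJ, Q on PK]

∠JPK = 79°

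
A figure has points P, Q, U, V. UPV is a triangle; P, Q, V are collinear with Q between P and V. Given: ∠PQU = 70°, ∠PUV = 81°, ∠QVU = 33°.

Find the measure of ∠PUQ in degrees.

1. ∠PVU = 33°  [Q on ray VP]
2. ∠UPV = 66°  [△UPV]
3. ∠QPU = 66°  [Q on ray PV]
4. ∠PUQ = 44°  [△UPQ]

∠PUQ = 44°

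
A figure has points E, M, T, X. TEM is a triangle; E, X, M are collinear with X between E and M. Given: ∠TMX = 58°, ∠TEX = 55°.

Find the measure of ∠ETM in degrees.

∠ETM = 67°

1. ∠EMT = 58°  [X on ray ME]
2. ∠MET = 55°  [X on ray EM]
3. ∠ETM = 67°  [△TEM]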